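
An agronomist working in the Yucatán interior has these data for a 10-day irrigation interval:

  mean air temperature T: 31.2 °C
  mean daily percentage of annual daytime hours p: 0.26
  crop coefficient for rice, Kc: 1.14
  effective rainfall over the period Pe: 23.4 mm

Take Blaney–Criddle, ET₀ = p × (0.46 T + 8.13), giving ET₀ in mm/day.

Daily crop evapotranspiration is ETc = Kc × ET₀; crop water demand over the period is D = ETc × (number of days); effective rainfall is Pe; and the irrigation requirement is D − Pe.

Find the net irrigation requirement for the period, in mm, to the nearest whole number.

43 mm

ET₀ = 0.26 × (0.46 × 31.2 + 8.13) = 0.26 × 22.482 = 5.8453 mm/d
ETc = Kc × ET₀ = 1.14 × 5.8453 = 6.6636 mm/d
Crop demand D = ETc × 10 d = 6.6636 × 10 = 66.636 mm
D − Pe = 66.636 − 23.4 = 43.236 mm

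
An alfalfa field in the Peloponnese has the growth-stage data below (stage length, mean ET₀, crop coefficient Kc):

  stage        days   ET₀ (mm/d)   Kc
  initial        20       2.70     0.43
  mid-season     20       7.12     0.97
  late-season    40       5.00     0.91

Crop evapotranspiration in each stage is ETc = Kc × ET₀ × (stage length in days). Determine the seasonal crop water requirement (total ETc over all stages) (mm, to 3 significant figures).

initial: 0.43 × 2.70 × 20 = 23.22 mm
mid-season: 0.97 × 7.12 × 20 = 138.13 mm
late-season: 0.91 × 5.00 × 40 = 182.00 mm
Seasonal total = 343.35 mm

343 mm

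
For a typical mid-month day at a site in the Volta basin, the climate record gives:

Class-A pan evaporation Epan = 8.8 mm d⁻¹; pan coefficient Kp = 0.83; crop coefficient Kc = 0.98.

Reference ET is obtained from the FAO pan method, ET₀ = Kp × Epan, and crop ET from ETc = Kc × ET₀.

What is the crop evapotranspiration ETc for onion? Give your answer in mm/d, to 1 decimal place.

ET₀ = 0.83 × 8.8 = 7.3040 mm/d
ETc = Kc × ET₀ = 0.98 × 7.3040 = 7.1579 mm/d

7.2 mm/d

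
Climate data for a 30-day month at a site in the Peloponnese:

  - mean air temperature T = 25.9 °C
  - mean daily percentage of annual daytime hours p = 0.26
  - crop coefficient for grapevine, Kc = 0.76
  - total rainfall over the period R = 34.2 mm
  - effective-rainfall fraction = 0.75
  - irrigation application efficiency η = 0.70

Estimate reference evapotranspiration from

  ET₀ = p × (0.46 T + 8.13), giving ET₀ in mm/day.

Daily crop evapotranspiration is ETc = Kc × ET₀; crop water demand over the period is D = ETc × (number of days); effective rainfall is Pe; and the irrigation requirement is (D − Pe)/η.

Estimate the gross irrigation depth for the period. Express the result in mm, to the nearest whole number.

ET₀ = 0.26 × (0.46 × 25.9 + 8.13) = 0.26 × 20.044 = 5.2114 mm/d
ETc = Kc × ET₀ = 0.76 × 5.2114 = 3.9607 mm/d
Crop demand D = ETc × 30 d = 3.9607 × 30 = 118.821 mm
Pe = 0.75 × 34.2 = 25.650 mm
D − Pe = 118.821 − 25.650 = 93.171 mm
Gross irrigation = 93.171 / 0.70 = 133.101 mm

133 mm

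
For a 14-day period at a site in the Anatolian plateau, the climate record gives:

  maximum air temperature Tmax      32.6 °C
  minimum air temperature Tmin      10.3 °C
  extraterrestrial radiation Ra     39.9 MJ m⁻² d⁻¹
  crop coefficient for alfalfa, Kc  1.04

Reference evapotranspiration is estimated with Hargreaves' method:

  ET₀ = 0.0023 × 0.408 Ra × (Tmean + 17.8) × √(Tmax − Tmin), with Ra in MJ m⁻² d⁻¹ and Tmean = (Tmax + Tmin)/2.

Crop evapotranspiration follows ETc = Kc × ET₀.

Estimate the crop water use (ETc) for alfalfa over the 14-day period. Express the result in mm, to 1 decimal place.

101.0 mm

Tmean = (32.6 + 10.3)/2 = 21.45 °C
0.408 Ra = 0.408 × 39.9 = 16.2792 mm/d equivalent
ET₀ = 0.0023 × 16.2792 × (21.45 + 17.8) × √22.3 = 0.0023 × 16.2792 × 39.25 × 4.7223 = 6.9399 mm/d
ETc = Kc × ET₀ = 1.04 × 6.9399 = 7.2175 mm/d
Over 14 days: 7.2175 × 14 = 101.045 mm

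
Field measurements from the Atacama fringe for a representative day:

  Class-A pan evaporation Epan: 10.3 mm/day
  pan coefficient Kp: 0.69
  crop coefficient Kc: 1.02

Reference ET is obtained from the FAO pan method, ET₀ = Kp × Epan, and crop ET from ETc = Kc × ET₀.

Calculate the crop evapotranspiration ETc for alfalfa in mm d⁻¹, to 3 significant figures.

ET₀ = 0.69 × 10.3 = 7.1070 mm/d
ETc = Kc × ET₀ = 1.02 × 7.1070 = 7.2491 mm/d

7.25 mm d⁻¹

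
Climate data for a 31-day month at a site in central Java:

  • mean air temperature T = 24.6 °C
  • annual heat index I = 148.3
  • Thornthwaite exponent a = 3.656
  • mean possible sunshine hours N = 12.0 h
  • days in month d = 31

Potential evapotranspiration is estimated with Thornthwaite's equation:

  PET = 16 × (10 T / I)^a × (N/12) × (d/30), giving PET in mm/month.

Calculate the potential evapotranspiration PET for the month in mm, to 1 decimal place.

10T/I = 10 × 24.6 / 148.3 = 1.6588
(10T/I)^a = 1.6588^3.656 = 6.3616
Uncorrected PET = 16 × 6.3616 = 101.786 mm
Correction = (N/12)(d/30) = (12.0/12)(31/30) = 1.0333
PET = 101.786 × 1.0333 = 105.175 mm/month

105.2 mm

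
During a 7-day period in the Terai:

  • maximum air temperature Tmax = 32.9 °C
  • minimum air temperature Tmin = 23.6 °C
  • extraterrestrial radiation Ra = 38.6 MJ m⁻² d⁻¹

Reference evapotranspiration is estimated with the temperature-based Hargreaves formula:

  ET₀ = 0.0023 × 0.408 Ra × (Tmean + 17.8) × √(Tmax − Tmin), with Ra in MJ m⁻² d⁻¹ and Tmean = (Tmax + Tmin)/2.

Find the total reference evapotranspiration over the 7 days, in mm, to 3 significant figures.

35.6 mm

Tmean = (32.9 + 23.6)/2 = 28.25 °C
0.408 Ra = 0.408 × 38.6 = 15.7488 mm/d equivalent
ET₀ = 0.0023 × 15.7488 × (28.25 + 17.8) × √9.3 = 0.0023 × 15.7488 × 46.05 × 3.0496 = 5.0868 mm/d
Over 7 days: 5.0868 × 7 = 35.608 mm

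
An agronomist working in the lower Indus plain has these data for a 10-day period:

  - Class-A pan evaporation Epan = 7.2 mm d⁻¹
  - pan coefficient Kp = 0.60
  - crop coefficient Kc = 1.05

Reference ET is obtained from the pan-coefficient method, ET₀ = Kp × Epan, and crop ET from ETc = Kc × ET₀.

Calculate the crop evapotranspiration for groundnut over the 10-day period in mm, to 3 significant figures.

45.4 mm

ET₀ = 0.60 × 7.2 = 4.3200 mm/d
ETc = Kc × ET₀ = 1.05 × 4.3200 = 4.5360 mm/d
Over 10 days: 4.5360 × 10 = 45.360 mm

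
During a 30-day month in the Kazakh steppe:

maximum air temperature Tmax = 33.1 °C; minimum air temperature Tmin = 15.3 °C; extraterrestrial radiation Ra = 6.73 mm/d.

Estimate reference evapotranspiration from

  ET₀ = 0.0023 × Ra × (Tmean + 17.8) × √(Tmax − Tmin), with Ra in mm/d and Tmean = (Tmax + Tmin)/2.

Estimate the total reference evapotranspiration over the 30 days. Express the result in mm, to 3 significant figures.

82.3 mm

Tmean = (33.1 + 15.3)/2 = 24.20 °C
ET₀ = 0.0023 × 6.73 × (24.20 + 17.8) × √17.8 = 0.0023 × 6.73 × 42.00 × 4.2190 = 2.7428 mm/d
Over 30 days: 2.7428 × 30 = 82.284 mm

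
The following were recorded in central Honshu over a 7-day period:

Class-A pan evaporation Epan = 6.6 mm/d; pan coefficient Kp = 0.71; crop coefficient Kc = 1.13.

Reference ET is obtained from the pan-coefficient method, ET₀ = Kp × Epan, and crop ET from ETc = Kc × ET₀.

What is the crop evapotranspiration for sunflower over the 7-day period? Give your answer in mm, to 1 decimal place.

37.1 mm

ET₀ = 0.71 × 6.6 = 4.6860 mm/d
ETc = Kc × ET₀ = 1.13 × 4.6860 = 5.2952 mm/d
Over 7 days: 5.2952 × 7 = 37.066 mm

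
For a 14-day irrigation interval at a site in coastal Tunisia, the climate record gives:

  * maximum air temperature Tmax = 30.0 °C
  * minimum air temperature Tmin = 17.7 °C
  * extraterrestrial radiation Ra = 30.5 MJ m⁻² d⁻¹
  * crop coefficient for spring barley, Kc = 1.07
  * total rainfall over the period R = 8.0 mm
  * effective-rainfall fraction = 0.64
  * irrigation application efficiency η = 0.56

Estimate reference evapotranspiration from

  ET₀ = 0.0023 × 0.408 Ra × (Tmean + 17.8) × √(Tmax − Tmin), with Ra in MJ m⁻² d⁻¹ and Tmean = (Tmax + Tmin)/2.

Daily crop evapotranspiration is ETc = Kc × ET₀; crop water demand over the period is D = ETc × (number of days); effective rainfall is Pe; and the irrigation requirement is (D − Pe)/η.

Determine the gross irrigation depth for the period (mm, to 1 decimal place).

102.7 mm

Tmean = (30.0 + 17.7)/2 = 23.85 °C
0.408 Ra = 0.408 × 30.5 = 12.4440 mm/d equivalent
ET₀ = 0.0023 × 12.4440 × (23.85 + 17.8) × √12.3 = 0.0023 × 12.4440 × 41.65 × 3.5071 = 4.1807 mm/d
ETc = Kc × ET₀ = 1.07 × 4.1807 = 4.4733 mm/d
Crop demand D = ETc × 14 d = 4.4733 × 14 = 62.626 mm
Pe = 0.64 × 8.0 = 5.120 mm
D − Pe = 62.626 − 5.120 = 57.506 mm
Gross irrigation = 57.506 / 0.56 = 102.689 mm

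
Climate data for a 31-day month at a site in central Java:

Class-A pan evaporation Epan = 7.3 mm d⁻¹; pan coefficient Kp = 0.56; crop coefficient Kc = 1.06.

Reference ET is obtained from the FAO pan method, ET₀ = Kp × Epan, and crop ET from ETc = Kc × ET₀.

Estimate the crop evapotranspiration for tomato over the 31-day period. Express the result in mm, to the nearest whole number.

134 mm

ET₀ = 0.56 × 7.3 = 4.0880 mm/d
ETc = Kc × ET₀ = 1.06 × 4.0880 = 4.3333 mm/d
Over 31 days: 4.3333 × 31 = 134.332 mm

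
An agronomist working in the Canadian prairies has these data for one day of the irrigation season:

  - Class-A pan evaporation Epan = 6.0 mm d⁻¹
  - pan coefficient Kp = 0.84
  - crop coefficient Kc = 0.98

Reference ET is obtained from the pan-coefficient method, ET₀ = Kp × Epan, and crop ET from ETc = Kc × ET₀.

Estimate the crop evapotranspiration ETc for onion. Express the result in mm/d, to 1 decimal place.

4.9 mm/d

ET₀ = 0.84 × 6.0 = 5.0400 mm/d
ETc = Kc × ET₀ = 0.98 × 5.0400 = 4.9392 mm/d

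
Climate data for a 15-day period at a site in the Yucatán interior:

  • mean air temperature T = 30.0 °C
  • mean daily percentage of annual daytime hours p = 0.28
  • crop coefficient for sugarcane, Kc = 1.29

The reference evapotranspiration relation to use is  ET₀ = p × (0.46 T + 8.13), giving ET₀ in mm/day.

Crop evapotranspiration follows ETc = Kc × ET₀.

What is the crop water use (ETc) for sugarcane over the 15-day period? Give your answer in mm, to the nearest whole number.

119 mm

ET₀ = 0.28 × (0.46 × 30.0 + 8.13) = 0.28 × 21.930 = 6.1404 mm/d
ETc = Kc × ET₀ = 1.29 × 6.1404 = 7.9211 mm/d
Over 15 days: 7.9211 × 15 = 118.817 mm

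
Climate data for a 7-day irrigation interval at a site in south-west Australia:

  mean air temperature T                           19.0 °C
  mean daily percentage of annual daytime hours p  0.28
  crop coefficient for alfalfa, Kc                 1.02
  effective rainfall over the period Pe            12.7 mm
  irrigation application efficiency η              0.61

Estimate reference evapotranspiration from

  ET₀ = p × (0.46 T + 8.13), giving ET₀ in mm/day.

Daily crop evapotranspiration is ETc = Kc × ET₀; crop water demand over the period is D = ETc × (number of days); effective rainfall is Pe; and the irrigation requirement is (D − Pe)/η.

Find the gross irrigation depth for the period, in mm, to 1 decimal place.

34.5 mm

ET₀ = 0.28 × (0.46 × 19.0 + 8.13) = 0.28 × 16.870 = 4.7236 mm/d
ETc = Kc × ET₀ = 1.02 × 4.7236 = 4.8181 mm/d
Crop demand D = ETc × 7 d = 4.8181 × 7 = 33.727 mm
D − Pe = 33.727 − 12.7 = 21.027 mm
Gross irrigation = 21.027 / 0.61 = 34.470 mm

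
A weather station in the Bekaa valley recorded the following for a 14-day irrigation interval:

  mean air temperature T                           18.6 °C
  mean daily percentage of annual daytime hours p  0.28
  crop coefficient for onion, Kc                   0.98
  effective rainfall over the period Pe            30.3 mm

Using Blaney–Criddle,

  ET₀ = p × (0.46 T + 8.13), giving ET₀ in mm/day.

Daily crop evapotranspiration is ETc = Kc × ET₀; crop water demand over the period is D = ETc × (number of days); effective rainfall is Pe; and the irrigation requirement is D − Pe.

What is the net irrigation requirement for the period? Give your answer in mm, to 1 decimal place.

33.8 mm

ET₀ = 0.28 × (0.46 × 18.6 + 8.13) = 0.28 × 16.686 = 4.6721 mm/d
ETc = Kc × ET₀ = 0.98 × 4.6721 = 4.5787 mm/d
Crop demand D = ETc × 14 d = 4.5787 × 14 = 64.102 mm
D − Pe = 64.102 − 30.3 = 33.802 mm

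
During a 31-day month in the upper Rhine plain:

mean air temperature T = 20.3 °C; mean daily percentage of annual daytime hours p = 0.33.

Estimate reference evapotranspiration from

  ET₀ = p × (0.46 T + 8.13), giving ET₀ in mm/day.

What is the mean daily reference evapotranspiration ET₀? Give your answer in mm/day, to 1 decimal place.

5.8 mm/day

ET₀ = 0.33 × (0.46 × 20.3 + 8.13) = 0.33 × 17.468 = 5.7644 mm/d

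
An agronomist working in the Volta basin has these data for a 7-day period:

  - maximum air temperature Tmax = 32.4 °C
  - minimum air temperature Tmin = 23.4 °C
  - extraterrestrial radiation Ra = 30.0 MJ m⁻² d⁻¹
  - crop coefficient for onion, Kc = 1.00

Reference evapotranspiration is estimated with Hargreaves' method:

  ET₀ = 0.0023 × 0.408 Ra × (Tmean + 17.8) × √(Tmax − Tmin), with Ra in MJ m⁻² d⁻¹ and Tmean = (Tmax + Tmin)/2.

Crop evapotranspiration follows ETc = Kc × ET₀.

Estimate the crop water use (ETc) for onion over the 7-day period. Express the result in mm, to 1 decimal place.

Tmean = (32.4 + 23.4)/2 = 27.90 °C
0.408 Ra = 0.408 × 30.0 = 12.2400 mm/d equivalent
ET₀ = 0.0023 × 12.2400 × (27.90 + 17.8) × √9.0 = 0.0023 × 12.2400 × 45.70 × 3.0000 = 3.8596 mm/d
ETc = Kc × ET₀ = 1.00 × 3.8596 = 3.8596 mm/d
Over 7 days: 3.8596 × 7 = 27.017 mm

27.0 mm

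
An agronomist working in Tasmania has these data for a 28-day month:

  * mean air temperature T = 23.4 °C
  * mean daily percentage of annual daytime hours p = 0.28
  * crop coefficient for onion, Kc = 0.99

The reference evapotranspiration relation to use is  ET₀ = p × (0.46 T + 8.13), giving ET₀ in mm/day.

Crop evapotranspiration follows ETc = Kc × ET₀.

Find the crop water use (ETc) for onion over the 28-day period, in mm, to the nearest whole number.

147 mm

ET₀ = 0.28 × (0.46 × 23.4 + 8.13) = 0.28 × 18.894 = 5.2903 mm/d
ETc = Kc × ET₀ = 0.99 × 5.2903 = 5.2374 mm/d
Over 28 days: 5.2374 × 28 = 146.647 mm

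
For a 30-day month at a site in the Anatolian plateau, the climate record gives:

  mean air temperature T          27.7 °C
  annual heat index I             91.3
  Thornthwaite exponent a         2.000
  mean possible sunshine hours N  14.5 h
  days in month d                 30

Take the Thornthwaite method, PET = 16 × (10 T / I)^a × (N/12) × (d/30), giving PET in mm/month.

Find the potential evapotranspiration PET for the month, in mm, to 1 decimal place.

178.0 mm

10T/I = 10 × 27.7 / 91.3 = 3.0340
(10T/I)^a = 3.0340^2.000 = 9.2052
Uncorrected PET = 16 × 9.2052 = 147.283 mm
Correction = (N/12)(d/30) = (14.5/12)(30/30) = 1.2083
PET = 147.283 × 1.2083 = 177.962 mm/month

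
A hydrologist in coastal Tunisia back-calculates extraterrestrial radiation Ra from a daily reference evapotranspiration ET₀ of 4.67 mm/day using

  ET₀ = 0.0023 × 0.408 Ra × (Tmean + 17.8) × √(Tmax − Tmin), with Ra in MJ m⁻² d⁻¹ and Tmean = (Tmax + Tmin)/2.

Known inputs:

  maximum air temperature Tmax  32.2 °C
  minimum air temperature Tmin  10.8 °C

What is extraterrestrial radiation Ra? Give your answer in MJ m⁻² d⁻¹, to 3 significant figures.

Tmean = (32.2+10.8)/2 = 21.50 °C; ΔT = 21.4
Ra = ET₀ / [0.0023 × 0.408 × (Tmean+17.8) × √ΔT]
   = 4.67 / (0.0023 × 0.408 × 39.30 × 4.6260) = 27.374 MJ m⁻² d⁻¹

27.4 MJ m⁻² d⁻¹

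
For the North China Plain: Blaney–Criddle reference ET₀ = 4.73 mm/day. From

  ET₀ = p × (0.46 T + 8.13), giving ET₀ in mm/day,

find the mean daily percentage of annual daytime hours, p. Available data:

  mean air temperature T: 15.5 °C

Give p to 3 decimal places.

p = ET₀ / (0.46 T + 8.13) = 4.73 / (0.46 × 15.5 + 8.13) = 4.73 / 15.260 = 0.3100

0.310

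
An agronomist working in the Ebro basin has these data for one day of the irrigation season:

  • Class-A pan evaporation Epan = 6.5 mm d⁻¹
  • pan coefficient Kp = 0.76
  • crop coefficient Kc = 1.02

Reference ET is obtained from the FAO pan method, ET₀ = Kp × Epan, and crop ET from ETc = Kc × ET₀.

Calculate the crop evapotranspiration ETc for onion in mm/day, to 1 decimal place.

ET₀ = 0.76 × 6.5 = 4.9400 mm/d
ETc = Kc × ET₀ = 1.02 × 4.9400 = 5.0388 mm/d

5.0 mm/day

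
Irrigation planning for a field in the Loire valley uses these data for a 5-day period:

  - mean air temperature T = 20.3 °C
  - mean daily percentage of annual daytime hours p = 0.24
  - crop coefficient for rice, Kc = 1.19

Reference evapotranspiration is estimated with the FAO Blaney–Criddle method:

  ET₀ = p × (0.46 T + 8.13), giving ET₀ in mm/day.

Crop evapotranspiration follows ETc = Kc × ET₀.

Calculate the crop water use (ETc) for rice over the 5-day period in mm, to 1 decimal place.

24.9 mm

ET₀ = 0.24 × (0.46 × 20.3 + 8.13) = 0.24 × 17.468 = 4.1923 mm/d
ETc = Kc × ET₀ = 1.19 × 4.1923 = 4.9888 mm/d
Over 5 days: 4.9888 × 5 = 24.944 mm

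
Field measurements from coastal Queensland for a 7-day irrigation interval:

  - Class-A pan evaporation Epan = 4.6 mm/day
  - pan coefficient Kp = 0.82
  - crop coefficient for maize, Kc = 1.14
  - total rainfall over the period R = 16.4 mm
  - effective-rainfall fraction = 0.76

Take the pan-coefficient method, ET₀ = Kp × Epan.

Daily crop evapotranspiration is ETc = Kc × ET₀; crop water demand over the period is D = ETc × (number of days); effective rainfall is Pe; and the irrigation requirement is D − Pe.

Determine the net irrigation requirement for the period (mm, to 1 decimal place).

17.6 mm

ET₀ = 0.82 × 4.6 = 3.7720 mm/d
ETc = Kc × ET₀ = 1.14 × 3.7720 = 4.3001 mm/d
Crop demand D = ETc × 7 d = 4.3001 × 7 = 30.101 mm
Pe = 0.76 × 16.4 = 12.464 mm
D − Pe = 30.101 − 12.464 = 17.637 mm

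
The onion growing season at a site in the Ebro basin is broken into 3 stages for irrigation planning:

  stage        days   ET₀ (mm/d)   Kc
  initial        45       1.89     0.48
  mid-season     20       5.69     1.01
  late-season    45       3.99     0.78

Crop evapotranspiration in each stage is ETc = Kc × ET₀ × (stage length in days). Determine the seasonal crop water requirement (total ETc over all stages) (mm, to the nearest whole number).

initial: 0.48 × 1.89 × 45 = 40.82 mm
mid-season: 1.01 × 5.69 × 20 = 114.94 mm
late-season: 0.78 × 3.99 × 45 = 140.05 mm
Seasonal total = 295.81 mm

296 mm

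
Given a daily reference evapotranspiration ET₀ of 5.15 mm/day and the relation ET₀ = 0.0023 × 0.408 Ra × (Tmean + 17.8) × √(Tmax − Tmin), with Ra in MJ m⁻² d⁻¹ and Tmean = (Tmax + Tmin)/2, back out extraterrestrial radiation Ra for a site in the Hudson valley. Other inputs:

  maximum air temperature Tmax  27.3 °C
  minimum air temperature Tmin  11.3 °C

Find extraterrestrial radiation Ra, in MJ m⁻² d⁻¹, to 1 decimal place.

37.0 MJ m⁻² d⁻¹

Tmean = (27.3+11.3)/2 = 19.30 °C; ΔT = 16.0
Ra = ET₀ / [0.0023 × 0.408 × (Tmean+17.8) × √ΔT]
   = 5.15 / (0.0023 × 0.408 × 37.10 × 4.0000) = 36.982 MJ m⁻² d⁻¹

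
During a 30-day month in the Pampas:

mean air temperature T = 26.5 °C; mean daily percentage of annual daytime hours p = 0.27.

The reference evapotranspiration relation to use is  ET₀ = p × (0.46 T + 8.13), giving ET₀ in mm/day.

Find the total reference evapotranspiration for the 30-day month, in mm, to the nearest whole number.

ET₀ = 0.27 × (0.46 × 26.5 + 8.13) = 0.27 × 20.320 = 5.4864 mm/d
Monthly total = 5.4864 × 30 = 164.592 mm

165 mm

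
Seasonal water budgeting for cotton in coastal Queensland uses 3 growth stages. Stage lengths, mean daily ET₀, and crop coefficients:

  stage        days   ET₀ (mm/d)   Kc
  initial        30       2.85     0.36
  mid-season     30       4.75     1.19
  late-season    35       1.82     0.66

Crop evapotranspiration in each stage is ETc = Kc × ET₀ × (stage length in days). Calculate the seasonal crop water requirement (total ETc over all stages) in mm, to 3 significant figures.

initial: 0.36 × 2.85 × 30 = 30.78 mm
mid-season: 1.19 × 4.75 × 30 = 169.58 mm
late-season: 0.66 × 1.82 × 35 = 42.04 mm
Seasonal total = 242.40 mm

242 mm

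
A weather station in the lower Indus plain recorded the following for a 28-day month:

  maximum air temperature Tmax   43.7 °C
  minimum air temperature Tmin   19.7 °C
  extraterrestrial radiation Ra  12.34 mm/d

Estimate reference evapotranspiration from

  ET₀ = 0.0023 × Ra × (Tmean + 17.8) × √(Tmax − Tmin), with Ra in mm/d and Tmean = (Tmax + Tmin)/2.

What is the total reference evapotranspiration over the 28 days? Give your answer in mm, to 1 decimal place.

192.7 mm

Tmean = (43.7 + 19.7)/2 = 31.70 °C
ET₀ = 0.0023 × 12.34 × (31.70 + 17.8) × √24.0 = 0.0023 × 12.34 × 49.50 × 4.8990 = 6.8826 mm/d
Over 28 days: 6.8826 × 28 = 192.713 mm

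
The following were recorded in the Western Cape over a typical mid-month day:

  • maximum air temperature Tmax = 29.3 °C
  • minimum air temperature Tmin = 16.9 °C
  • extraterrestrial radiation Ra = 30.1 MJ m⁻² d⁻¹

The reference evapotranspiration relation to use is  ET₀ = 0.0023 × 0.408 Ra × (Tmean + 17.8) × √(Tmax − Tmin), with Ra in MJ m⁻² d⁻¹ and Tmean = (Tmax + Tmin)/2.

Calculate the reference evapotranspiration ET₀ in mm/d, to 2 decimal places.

Tmean = (29.3 + 16.9)/2 = 23.10 °C
0.408 Ra = 0.408 × 30.1 = 12.2808 mm/d equivalent
ET₀ = 0.0023 × 12.2808 × (23.10 + 17.8) × √12.4 = 0.0023 × 12.2808 × 40.90 × 3.5214 = 4.0681 mm/d

4.07 mm/d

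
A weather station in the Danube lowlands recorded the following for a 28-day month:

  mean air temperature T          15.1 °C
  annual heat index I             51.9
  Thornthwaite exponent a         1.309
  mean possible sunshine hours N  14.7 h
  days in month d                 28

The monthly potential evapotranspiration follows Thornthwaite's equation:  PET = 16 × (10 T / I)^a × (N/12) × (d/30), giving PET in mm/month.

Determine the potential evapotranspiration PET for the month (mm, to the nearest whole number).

10T/I = 10 × 15.1 / 51.9 = 2.9094
(10T/I)^a = 2.9094^1.309 = 4.0469
Uncorrected PET = 16 × 4.0469 = 64.750 mm
Correction = (N/12)(d/30) = (14.7/12)(28/30) = 1.1433
PET = 64.750 × 1.1433 = 74.029 mm/month

74 mm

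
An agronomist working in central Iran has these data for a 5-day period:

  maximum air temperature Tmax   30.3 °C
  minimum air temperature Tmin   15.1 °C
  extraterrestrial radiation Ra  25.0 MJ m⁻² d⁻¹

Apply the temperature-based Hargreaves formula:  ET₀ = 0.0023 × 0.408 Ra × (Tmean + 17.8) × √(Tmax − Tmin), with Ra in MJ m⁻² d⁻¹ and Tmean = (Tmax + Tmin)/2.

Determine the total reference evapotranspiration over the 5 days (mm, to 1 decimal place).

18.5 mm

Tmean = (30.3 + 15.1)/2 = 22.70 °C
0.408 Ra = 0.408 × 25.0 = 10.2000 mm/d equivalent
ET₀ = 0.0023 × 10.2000 × (22.70 + 17.8) × √15.2 = 0.0023 × 10.2000 × 40.50 × 3.8987 = 3.7043 mm/d
Over 5 days: 3.7043 × 5 = 18.522 mm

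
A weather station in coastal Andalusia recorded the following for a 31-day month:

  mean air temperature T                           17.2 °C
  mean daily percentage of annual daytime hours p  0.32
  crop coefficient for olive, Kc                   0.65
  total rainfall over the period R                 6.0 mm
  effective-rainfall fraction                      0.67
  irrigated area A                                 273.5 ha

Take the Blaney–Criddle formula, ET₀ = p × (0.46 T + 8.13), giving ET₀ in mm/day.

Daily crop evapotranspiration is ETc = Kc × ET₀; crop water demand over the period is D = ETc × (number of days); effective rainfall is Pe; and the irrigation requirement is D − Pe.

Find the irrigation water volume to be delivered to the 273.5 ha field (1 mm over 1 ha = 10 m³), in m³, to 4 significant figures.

271900 m³

ET₀ = 0.32 × (0.46 × 17.2 + 8.13) = 0.32 × 16.042 = 5.1334 mm/d
ETc = Kc × ET₀ = 0.65 × 5.1334 = 3.3367 mm/d
Crop demand D = ETc × 31 d = 3.3367 × 31 = 103.438 mm
Pe = 0.67 × 6.0 = 4.020 mm
D − Pe = 103.438 − 4.020 = 99.418 mm
Volume = 99.418 mm × 273.5 ha × 10 = 271908.2 m³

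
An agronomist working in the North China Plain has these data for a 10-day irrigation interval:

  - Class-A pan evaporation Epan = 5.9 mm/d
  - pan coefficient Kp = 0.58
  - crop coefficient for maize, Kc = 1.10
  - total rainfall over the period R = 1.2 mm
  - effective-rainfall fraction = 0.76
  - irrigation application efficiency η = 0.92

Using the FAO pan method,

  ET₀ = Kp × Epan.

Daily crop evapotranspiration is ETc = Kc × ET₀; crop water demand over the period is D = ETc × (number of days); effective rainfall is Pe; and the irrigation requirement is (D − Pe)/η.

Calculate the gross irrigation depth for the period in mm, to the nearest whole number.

ET₀ = 0.58 × 5.9 = 3.4220 mm/d
ETc = Kc × ET₀ = 1.10 × 3.4220 = 3.7642 mm/d
Crop demand D = ETc × 10 d = 3.7642 × 10 = 37.642 mm
Pe = 0.76 × 1.2 = 0.912 mm
D − Pe = 37.642 − 0.912 = 36.730 mm
Gross irrigation = 36.730 / 0.92 = 39.924 mm

40 mm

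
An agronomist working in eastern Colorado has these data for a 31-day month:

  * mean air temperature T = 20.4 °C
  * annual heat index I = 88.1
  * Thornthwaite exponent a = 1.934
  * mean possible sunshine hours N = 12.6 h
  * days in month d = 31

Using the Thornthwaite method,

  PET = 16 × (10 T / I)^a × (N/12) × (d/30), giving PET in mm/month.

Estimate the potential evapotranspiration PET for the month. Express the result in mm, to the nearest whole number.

88 mm

10T/I = 10 × 20.4 / 88.1 = 2.3156
(10T/I)^a = 2.3156^1.934 = 5.0729
Uncorrected PET = 16 × 5.0729 = 81.166 mm
Correction = (N/12)(d/30) = (12.6/12)(31/30) = 1.0850
PET = 81.166 × 1.0850 = 88.065 mm/month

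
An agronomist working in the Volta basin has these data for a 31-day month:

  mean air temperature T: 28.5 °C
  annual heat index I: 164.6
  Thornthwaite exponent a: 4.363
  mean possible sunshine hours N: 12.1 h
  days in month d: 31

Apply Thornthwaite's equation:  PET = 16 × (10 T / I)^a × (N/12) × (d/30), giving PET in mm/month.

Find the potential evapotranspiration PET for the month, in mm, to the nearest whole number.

10T/I = 10 × 28.5 / 164.6 = 1.7315
(10T/I)^a = 1.7315^4.363 = 10.9708
Uncorrected PET = 16 × 10.9708 = 175.533 mm
Correction = (N/12)(d/30) = (12.1/12)(31/30) = 1.0419
PET = 175.533 × 1.0419 = 182.888 mm/month

183 mm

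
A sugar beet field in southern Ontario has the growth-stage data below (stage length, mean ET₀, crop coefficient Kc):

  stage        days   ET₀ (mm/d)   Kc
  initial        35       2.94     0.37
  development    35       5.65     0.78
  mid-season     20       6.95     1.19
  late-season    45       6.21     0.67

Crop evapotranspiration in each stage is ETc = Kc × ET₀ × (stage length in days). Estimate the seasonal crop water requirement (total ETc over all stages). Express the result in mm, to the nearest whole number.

545 mm

initial: 0.37 × 2.94 × 35 = 38.07 mm
development: 0.78 × 5.65 × 35 = 154.25 mm
mid-season: 1.19 × 6.95 × 20 = 165.41 mm
late-season: 0.67 × 6.21 × 45 = 187.23 mm
Seasonal total = 544.96 mm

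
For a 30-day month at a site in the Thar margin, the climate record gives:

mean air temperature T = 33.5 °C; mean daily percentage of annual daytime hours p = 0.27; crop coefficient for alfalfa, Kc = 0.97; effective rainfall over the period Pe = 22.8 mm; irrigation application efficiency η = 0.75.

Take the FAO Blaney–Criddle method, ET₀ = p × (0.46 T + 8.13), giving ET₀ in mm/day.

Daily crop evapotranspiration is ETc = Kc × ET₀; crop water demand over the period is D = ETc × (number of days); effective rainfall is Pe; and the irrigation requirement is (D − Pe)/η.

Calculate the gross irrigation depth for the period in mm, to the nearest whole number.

216 mm

ET₀ = 0.27 × (0.46 × 33.5 + 8.13) = 0.27 × 23.540 = 6.3558 mm/d
ETc = Kc × ET₀ = 0.97 × 6.3558 = 6.1651 mm/d
Crop demand D = ETc × 30 d = 6.1651 × 30 = 184.953 mm
D − Pe = 184.953 − 22.8 = 162.153 mm
Gross irrigation = 162.153 / 0.75 = 216.204 mm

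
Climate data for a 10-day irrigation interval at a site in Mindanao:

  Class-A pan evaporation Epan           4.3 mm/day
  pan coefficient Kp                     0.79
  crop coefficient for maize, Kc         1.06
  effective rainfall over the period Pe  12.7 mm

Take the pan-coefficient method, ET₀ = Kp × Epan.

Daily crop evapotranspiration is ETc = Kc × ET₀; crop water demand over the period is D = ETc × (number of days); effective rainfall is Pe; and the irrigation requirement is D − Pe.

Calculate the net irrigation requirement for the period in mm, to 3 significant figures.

ET₀ = 0.79 × 4.3 = 3.3970 mm/d
ETc = Kc × ET₀ = 1.06 × 3.3970 = 3.6008 mm/d
Crop demand D = ETc × 10 d = 3.6008 × 10 = 36.008 mm
D − Pe = 36.008 − 12.7 = 23.308 mm

23.3 mm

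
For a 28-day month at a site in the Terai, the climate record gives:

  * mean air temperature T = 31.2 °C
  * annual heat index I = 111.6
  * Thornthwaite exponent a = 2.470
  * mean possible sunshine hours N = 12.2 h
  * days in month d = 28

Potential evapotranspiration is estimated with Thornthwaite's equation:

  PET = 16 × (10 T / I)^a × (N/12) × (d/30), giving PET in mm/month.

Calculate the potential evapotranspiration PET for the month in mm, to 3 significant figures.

192 mm

10T/I = 10 × 31.2 / 111.6 = 2.7957
(10T/I)^a = 2.7957^2.470 = 12.6716
Uncorrected PET = 16 × 12.6716 = 202.746 mm
Correction = (N/12)(d/30) = (12.2/12)(28/30) = 0.9489
PET = 202.746 × 0.9489 = 192.386 mm/month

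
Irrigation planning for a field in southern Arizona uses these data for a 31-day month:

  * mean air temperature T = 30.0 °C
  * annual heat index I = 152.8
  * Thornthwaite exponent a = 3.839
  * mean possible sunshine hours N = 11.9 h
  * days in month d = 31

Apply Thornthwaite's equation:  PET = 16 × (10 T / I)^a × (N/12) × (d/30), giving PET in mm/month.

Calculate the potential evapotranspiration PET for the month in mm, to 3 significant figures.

10T/I = 10 × 30.0 / 152.8 = 1.9634
(10T/I)^a = 1.9634^3.839 = 13.3309
Uncorrected PET = 16 × 13.3309 = 213.294 mm
Correction = (N/12)(d/30) = (11.9/12)(31/30) = 1.0247
PET = 213.294 × 1.0247 = 218.562 mm/month

219 mm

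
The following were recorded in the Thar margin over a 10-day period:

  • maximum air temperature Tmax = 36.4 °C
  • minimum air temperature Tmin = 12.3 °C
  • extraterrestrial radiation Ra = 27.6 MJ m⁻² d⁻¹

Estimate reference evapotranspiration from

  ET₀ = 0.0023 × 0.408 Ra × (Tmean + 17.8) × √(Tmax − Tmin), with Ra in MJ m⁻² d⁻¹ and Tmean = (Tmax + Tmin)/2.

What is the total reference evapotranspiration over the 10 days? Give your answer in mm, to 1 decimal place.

53.6 mm

Tmean = (36.4 + 12.3)/2 = 24.35 °C
0.408 Ra = 0.408 × 27.6 = 11.2608 mm/d equivalent
ET₀ = 0.0023 × 11.2608 × (24.35 + 17.8) × √24.1 = 0.0023 × 11.2608 × 42.15 × 4.9092 = 5.3593 mm/d
Over 10 days: 5.3593 × 10 = 53.593 mm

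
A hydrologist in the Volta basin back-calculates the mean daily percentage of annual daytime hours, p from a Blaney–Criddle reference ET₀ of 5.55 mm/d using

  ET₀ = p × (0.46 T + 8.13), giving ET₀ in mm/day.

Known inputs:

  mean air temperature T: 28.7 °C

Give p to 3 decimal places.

0.260

p = ET₀ / (0.46 T + 8.13) = 5.55 / (0.46 × 28.7 + 8.13) = 5.55 / 21.332 = 0.2602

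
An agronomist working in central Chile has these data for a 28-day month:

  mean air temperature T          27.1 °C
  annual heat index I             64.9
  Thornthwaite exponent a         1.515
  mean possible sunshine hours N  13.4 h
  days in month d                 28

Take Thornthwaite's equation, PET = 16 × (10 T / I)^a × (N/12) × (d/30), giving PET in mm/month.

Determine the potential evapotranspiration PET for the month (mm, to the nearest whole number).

10T/I = 10 × 27.1 / 64.9 = 4.1757
(10T/I)^a = 4.1757^1.515 = 8.7178
Uncorrected PET = 16 × 8.7178 = 139.485 mm
Correction = (N/12)(d/30) = (13.4/12)(28/30) = 1.0422
PET = 139.485 × 1.0422 = 145.371 mm/month

145 mm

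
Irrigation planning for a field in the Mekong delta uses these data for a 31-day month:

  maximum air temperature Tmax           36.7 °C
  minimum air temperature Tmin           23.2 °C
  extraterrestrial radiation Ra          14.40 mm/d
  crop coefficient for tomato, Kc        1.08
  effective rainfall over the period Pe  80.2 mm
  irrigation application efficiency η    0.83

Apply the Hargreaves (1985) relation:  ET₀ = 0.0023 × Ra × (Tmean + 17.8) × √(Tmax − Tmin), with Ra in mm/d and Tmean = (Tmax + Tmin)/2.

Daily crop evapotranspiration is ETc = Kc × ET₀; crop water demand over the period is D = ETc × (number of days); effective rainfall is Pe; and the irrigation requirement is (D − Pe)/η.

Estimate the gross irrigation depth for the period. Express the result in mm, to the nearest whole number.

Tmean = (36.7 + 23.2)/2 = 29.95 °C
ET₀ = 0.0023 × 14.40 × (29.95 + 17.8) × √13.5 = 0.0023 × 14.40 × 47.75 × 3.6742 = 5.8107 mm/d
ETc = Kc × ET₀ = 1.08 × 5.8107 = 6.2756 mm/d
Crop demand D = ETc × 31 d = 6.2756 × 31 = 194.544 mm
D − Pe = 194.544 − 80.2 = 114.344 mm
Gross irrigation = 114.344 / 0.83 = 137.764 mm

138 mm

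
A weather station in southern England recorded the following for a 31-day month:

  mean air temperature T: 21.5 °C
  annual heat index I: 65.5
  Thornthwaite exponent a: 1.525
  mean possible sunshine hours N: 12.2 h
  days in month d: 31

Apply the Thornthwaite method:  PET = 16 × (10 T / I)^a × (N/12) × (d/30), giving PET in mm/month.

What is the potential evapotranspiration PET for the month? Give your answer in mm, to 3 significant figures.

103 mm

10T/I = 10 × 21.5 / 65.5 = 3.2824
(10T/I)^a = 3.2824^1.525 = 6.1262
Uncorrected PET = 16 × 6.1262 = 98.019 mm
Correction = (N/12)(d/30) = (12.2/12)(31/30) = 1.0506
PET = 98.019 × 1.0506 = 102.979 mm/month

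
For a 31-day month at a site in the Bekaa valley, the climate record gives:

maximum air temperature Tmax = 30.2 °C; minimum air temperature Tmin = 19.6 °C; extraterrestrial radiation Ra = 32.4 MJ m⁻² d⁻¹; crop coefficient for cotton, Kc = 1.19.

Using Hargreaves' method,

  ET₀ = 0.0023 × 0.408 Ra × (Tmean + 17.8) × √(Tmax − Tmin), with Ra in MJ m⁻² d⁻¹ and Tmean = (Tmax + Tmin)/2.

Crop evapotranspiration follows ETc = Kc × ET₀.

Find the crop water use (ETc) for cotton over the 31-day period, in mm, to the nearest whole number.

Tmean = (30.2 + 19.6)/2 = 24.90 °C
0.408 Ra = 0.408 × 32.4 = 13.2192 mm/d equivalent
ET₀ = 0.0023 × 13.2192 × (24.90 + 17.8) × √10.6 = 0.0023 × 13.2192 × 42.70 × 3.2558 = 4.2269 mm/d
ETc = Kc × ET₀ = 1.19 × 4.2269 = 5.0300 mm/d
Over 31 days: 5.0300 × 31 = 155.930 mm

156 mm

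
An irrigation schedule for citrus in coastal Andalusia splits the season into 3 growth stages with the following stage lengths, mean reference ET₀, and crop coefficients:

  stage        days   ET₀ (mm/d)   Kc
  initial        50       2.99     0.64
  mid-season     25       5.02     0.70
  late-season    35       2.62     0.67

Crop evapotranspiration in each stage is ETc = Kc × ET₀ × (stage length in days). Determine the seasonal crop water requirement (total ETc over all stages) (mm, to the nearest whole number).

initial: 0.64 × 2.99 × 50 = 95.68 mm
mid-season: 0.70 × 5.02 × 25 = 87.85 mm
late-season: 0.67 × 2.62 × 35 = 61.44 mm
Seasonal total = 244.97 mm

245 mm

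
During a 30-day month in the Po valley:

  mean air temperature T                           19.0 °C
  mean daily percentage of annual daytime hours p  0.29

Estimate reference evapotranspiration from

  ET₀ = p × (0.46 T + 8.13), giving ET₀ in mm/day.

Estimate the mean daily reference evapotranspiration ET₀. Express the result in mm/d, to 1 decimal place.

4.9 mm/d

ET₀ = 0.29 × (0.46 × 19.0 + 8.13) = 0.29 × 16.870 = 4.8923 mm/d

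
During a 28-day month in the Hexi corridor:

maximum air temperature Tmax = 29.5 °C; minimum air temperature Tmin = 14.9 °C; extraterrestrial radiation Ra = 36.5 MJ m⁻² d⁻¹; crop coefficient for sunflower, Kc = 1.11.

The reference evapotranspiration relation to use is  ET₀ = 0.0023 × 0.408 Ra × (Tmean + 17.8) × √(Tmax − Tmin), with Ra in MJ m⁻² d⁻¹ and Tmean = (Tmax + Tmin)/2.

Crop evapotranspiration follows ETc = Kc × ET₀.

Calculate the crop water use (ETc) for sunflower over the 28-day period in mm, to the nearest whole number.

163 mm

Tmean = (29.5 + 14.9)/2 = 22.20 °C
0.408 Ra = 0.408 × 36.5 = 14.8920 mm/d equivalent
ET₀ = 0.0023 × 14.8920 × (22.20 + 17.8) × √14.6 = 0.0023 × 14.8920 × 40.00 × 3.8210 = 5.2350 mm/d
ETc = Kc × ET₀ = 1.11 × 5.2350 = 5.8109 mm/d
Over 28 days: 5.8109 × 28 = 162.705 mm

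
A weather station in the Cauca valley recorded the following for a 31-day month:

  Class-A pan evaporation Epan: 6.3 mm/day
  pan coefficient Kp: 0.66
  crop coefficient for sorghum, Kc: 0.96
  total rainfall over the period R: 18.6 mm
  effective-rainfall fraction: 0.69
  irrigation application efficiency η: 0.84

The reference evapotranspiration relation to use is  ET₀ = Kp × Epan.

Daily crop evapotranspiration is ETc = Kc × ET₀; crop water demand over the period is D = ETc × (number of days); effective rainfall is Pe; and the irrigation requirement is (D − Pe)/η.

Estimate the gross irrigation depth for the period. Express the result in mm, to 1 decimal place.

ET₀ = 0.66 × 6.3 = 4.1580 mm/d
ETc = Kc × ET₀ = 0.96 × 4.1580 = 3.9917 mm/d
Crop demand D = ETc × 31 d = 3.9917 × 31 = 123.743 mm
Pe = 0.69 × 18.6 = 12.834 mm
D − Pe = 123.743 − 12.834 = 110.909 mm
Gross irrigation = 110.909 / 0.84 = 132.035 mm

132.0 mm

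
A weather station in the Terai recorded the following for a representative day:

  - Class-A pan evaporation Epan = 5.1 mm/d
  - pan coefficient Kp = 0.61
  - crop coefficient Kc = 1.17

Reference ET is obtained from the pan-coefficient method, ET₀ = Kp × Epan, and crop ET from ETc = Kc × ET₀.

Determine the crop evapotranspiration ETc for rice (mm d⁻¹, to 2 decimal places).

3.64 mm d⁻¹

ET₀ = 0.61 × 5.1 = 3.1110 mm/d
ETc = Kc × ET₀ = 1.17 × 3.1110 = 3.6399 mm/d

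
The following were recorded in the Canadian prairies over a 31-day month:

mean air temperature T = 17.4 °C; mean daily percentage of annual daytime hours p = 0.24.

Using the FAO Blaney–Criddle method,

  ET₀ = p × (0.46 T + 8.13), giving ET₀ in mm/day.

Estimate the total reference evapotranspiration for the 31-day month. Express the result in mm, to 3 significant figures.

120 mm

ET₀ = 0.24 × (0.46 × 17.4 + 8.13) = 0.24 × 16.134 = 3.8722 mm/d
Monthly total = 3.8722 × 31 = 120.038 mm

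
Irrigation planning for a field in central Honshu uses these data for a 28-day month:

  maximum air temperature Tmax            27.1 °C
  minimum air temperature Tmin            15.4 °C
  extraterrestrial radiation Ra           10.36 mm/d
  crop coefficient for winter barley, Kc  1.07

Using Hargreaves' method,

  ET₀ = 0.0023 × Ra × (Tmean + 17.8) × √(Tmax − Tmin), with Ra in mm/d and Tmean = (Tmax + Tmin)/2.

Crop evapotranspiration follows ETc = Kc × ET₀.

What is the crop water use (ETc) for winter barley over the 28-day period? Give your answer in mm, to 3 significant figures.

Tmean = (27.1 + 15.4)/2 = 21.25 °C
ET₀ = 0.0023 × 10.36 × (21.25 + 17.8) × √11.7 = 0.0023 × 10.36 × 39.05 × 3.4205 = 3.1827 mm/d
ETc = Kc × ET₀ = 1.07 × 3.1827 = 3.4055 mm/d
Over 28 days: 3.4055 × 28 = 95.354 mm

95.4 mm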